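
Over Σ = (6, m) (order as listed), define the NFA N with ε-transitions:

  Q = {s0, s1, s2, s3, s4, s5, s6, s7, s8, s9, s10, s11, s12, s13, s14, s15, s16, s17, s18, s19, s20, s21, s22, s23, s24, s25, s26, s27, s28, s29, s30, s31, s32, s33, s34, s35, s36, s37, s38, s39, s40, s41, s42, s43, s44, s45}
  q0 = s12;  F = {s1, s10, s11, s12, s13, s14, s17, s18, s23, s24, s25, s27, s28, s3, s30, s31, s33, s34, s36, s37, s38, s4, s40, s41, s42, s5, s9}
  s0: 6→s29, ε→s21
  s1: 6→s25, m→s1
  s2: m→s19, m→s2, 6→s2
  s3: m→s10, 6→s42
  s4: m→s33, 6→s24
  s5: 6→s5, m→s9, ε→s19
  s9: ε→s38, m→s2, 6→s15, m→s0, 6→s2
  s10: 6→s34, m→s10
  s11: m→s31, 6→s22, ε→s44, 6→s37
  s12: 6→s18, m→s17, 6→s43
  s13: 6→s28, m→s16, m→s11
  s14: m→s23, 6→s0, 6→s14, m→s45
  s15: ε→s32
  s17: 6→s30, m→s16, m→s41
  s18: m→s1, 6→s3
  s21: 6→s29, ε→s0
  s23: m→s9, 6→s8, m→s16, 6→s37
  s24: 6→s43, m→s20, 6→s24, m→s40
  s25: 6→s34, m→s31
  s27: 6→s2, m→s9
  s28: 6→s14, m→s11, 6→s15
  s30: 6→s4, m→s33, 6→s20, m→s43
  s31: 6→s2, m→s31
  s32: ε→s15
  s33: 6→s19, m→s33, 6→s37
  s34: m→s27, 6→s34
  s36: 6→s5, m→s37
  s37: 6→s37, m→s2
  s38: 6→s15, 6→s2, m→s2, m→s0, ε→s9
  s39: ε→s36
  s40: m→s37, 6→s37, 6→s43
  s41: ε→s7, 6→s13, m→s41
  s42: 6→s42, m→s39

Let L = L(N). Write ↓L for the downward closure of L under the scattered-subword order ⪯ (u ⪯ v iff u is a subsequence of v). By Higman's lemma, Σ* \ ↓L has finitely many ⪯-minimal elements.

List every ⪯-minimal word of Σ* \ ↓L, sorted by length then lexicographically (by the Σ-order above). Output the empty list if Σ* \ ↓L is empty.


|Q|=46, |F|=27, |δ|=88 (10 ε).
min D↑ (27 st, q0=0, F={22}): 0:6→1,m→2 1:6→3,m→4 2:6→5,m→6 3:6→7,m→8 4:6→9,m→4 5:6→10,m→11 6:6→12,m→6 7:6→7,m→13 8:6→14,m→8 9:6→14,m→15 10:6→16,m→11 11:6→17,m→11 12:6→18,m→19 13:6→20,m→17 14:6→14,m→21 15:6→22,m→15 16:6→16,m→23 17:6→17,m→22 18:6→24,m→19 19:6→17,m→15 20:6→20,m→25 21:6→22,m→25 22:6→22,m→22 23:6→17,m→17 24:6→24,m→26 25:6→22,m→22 26:6→17,m→25 [Hopcroft].
'6m6m6': N↓-sim [43, 39, 30, 18, 11, 5] end={s15,s19,s2,s29,s32} ∉↓L; 5/5 single-dels accept.
'm6m6m': run [43, 39, 32, 23, 9, 2] end={s19,s2} ∉↓L; 5/5 deletions ∈↓L.
'666mmm': N↓-sim [43, 39, 35, 26, 21, 11, 5] end={s0,s19,s2,s21,s29} — reject; 6/6 del acc.
'mm6mm6': run [43, 39, 32, 25, 19, 11, 5] end={s15,s19,s2,s29,s32} rej; 6/6 del acc.
4 minimals (antichain).

min(Σ*\↓L) = [6m6m6, m6m6m, 666mmm, mm6mm6].


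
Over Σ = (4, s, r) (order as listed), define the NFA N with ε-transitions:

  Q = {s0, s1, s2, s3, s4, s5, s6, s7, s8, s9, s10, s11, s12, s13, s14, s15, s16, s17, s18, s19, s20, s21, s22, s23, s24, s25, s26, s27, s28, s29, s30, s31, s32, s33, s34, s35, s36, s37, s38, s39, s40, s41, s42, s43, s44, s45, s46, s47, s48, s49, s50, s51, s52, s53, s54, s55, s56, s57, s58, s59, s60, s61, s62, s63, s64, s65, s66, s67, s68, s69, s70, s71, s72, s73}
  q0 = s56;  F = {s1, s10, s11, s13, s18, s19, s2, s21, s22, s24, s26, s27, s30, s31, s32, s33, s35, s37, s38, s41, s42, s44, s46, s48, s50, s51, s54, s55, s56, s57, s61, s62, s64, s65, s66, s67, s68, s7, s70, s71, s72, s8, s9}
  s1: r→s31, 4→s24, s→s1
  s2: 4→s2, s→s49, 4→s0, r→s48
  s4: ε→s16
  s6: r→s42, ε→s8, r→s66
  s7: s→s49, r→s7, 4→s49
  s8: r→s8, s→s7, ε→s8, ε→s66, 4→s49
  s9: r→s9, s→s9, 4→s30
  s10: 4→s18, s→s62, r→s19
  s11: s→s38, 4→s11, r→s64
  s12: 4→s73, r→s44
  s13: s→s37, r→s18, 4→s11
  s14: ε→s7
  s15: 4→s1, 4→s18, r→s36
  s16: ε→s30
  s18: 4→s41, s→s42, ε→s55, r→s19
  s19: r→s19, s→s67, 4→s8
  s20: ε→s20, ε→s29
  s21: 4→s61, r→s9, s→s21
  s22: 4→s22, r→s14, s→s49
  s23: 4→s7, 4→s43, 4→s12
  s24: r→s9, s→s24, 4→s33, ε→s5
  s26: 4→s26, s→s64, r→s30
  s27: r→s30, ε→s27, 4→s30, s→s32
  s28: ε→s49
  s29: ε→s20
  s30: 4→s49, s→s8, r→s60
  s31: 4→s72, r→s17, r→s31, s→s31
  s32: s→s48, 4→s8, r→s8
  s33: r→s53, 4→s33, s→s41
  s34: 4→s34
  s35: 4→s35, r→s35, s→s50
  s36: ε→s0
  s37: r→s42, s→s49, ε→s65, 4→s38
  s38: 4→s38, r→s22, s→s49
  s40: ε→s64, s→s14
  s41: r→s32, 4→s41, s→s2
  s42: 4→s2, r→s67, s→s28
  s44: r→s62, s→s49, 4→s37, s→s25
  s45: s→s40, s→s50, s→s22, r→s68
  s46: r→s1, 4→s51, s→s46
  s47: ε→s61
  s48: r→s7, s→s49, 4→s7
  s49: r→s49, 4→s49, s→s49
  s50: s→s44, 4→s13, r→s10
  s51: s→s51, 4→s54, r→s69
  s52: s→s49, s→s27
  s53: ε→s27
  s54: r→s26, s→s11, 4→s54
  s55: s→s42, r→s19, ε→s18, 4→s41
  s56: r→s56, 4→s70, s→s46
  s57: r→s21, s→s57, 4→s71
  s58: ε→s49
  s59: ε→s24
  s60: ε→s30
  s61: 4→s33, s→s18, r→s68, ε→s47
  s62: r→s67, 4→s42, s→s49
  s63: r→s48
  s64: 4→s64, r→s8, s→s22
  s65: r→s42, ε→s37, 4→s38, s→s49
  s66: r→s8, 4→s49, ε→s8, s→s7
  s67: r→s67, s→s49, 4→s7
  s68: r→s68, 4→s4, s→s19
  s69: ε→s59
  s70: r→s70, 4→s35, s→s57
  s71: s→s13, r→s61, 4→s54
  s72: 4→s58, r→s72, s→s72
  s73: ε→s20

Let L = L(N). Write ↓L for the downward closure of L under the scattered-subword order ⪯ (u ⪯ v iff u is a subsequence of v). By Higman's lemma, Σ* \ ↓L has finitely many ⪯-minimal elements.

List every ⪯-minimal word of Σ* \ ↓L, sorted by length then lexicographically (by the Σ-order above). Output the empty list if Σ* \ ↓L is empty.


A = [44sss, srr44, s44rr4].

|Q|=74, |F|=43, |δ|=181 (27 ε).
min D↑ (41 st, q0=0, F={24}): 0:4→1,s→2,r→0 1:4→3,s→4,r→1 2:4→5,s→2,r→6 3:4→3,s→7,r→3 4:4→8,s→4,r→9 5:4→10,s→5,r→11 6:4→11,s→6,r→12 7:4→13,s→14,r→15 8:4→10,s→13,r→16 9:4→16,s→9,r→17 10:4→10,s→18,r→19 11:4→20,s→11,r→17 12:4→21,s→12,r→12 13:4→18,s→22,r→23 14:4→22,s→24,r→25 15:4→23,s→25,r→26 16:4→20,s→23,r→27 17:4→28,s→17,r→17 18:4→18,s→29,r→30 19:4→19,s→30,r→28 20:4→20,s→31,r→32 21:4→24,s→21,r→21 22:4→29,s→24,r→33 23:4→31,s→33,r→26 24:4→24,s→24,r→24 25:4→33,s→24,r→34 26:4→35,s→34,r→26 27:4→28,s→26,r→27 28:4→24,s→35,r→28 29:4→29,s→24,r→36 30:4→30,s→36,r→35 31:4→31,s→37,r→38 32:4→28,s→38,r→28 33:4→37,s→24,r→34 34:4→39,s→24,r→34 35:4→24,s→39,r→35 36:4→36,s→24,r→39 37:4→37,s→24,r→40 38:4→35,s→40,r→35 39:4→24,s→24,r→39 40:4→39,s→24,r→39 [Hopcroft].
'44sss': |S_i|=[58, 53, 43, 28, 16, 3] end={s25,s28,s49} rej; 5/5 single-dels accept.
'srr44': run [58, 55, 42, 21, 10, 2] end={s49,s58} ∉↓L; 5/5 del acc.
's44rr4': run [58, 55, 44, 24, 14, 7, 1] end={s49} ∉↓L; 6/6 single-dels accept.
3 obstructions.


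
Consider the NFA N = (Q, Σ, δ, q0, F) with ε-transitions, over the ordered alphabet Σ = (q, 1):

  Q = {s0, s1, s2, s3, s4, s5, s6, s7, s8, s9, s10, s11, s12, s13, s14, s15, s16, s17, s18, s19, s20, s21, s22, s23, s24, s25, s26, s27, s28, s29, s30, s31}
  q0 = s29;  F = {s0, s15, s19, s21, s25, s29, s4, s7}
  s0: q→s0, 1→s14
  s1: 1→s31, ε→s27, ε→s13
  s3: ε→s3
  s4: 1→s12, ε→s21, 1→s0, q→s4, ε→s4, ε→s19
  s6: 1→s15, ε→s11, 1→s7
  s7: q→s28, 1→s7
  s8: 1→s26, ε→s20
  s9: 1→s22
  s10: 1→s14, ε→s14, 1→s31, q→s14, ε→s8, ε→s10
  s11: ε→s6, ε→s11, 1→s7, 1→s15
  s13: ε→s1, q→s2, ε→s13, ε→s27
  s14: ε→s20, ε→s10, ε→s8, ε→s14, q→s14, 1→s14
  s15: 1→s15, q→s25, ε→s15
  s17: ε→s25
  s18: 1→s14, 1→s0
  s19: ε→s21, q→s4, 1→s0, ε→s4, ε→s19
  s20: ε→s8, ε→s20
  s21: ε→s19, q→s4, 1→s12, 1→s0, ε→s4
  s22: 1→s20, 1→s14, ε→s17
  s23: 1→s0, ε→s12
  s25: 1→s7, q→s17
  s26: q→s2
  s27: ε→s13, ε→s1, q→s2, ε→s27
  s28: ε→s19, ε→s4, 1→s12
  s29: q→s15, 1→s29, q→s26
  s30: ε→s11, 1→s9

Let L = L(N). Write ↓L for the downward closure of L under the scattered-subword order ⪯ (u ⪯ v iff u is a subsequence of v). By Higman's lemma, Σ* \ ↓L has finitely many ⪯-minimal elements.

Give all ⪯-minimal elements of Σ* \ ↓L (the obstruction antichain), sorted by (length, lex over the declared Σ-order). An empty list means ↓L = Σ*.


A = [qq1q11].

|Q|=32, |F|=8, |δ|=78 (37 ε).
min D↑ (7 st, q0=0, F={6}): 0:q→1,1→0 1:q→2,1→1 2:q→2,1→3 3:q→4,1→3 4:q→4,1→5 5:q→5,1→6 6:q→6,1→6 [Hopcroft].
'qq1q11': |S_i|=[18, 17, 16, 14, 13, 9, 7] end={s10,s14,s2,s20,s26,s31,s8} — reject; 6/6 single-dels accept.
1 minimals (antichain).


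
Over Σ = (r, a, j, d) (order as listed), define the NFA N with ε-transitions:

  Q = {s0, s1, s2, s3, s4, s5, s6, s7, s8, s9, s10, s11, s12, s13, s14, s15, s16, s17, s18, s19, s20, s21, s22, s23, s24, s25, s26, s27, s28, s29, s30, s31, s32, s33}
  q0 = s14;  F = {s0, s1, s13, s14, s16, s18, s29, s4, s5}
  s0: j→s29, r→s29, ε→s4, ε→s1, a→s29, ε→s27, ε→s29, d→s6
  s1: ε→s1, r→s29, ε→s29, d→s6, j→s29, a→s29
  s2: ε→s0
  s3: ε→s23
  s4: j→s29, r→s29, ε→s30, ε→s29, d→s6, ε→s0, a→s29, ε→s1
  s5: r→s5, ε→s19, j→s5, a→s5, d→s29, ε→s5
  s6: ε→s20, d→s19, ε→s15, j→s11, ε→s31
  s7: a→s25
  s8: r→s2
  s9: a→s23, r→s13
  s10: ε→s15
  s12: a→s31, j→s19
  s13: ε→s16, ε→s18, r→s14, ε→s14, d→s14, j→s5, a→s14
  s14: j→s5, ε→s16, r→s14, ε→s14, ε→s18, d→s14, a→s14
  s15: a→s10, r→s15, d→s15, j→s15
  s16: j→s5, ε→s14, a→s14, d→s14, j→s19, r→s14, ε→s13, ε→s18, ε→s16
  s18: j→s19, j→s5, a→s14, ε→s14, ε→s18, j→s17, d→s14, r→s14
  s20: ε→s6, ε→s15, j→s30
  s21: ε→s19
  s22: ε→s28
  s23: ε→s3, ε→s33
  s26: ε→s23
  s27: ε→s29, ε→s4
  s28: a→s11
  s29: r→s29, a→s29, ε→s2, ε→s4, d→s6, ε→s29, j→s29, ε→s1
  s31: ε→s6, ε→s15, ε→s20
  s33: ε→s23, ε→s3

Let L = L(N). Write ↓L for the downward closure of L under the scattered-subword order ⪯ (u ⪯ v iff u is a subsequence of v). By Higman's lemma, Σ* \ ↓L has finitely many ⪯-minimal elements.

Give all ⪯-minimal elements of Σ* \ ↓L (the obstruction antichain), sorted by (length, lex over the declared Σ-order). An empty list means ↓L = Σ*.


Antichain: [jdd].

|Q|=34, |F|=9, |δ|=101 (48 ε).
min D↑ (4 st, q0=0, F={3}): 0:r→0,a→0,j→1,d→0 1:r→1,a→1,j→1,d→2 2:r→2,a→2,j→2,d→3 3:r→3,a→3,j→3,d→3.
'jdd': run [20, 16, 14, 8] end={s10,s11,s15,s19,s20,s30,s31,s6} ∉↓L; 3/3 del acc.
1 minimals (antichain).


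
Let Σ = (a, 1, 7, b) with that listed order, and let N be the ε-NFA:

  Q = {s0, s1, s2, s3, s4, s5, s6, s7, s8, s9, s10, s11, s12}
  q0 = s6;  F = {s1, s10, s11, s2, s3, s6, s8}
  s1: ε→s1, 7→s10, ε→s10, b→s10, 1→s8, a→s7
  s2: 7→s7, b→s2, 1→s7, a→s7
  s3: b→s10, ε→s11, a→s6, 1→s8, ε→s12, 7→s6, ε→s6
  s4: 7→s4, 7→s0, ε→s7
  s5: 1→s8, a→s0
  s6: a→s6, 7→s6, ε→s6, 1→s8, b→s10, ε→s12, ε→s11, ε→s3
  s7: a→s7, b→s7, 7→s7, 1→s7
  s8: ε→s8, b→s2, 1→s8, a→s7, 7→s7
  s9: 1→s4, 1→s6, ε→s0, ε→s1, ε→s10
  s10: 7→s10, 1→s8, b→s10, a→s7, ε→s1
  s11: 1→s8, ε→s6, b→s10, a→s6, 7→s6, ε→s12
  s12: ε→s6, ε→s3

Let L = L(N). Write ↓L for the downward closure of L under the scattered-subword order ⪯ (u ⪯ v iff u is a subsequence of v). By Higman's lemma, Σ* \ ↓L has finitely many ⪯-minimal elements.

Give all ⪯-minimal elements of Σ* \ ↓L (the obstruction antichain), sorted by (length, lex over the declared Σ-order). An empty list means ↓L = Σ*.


|Q|=13, |F|=7, |δ|=57 (19 ε).
min D↑ (5 st, q0=0, F={3}): 0:a→0,1→1,7→0,b→2 1:a→3,1→1,7→3,b→4 2:a→3,1→1,7→2,b→2 3:a→3,1→3,7→3,b→3 4:a→3,1→3,7→3,b→4 (ε-aug+det+¬).
'1a': run [9, 3, 1] end={s7} ∉↓L; 2/2 del acc.
'17': N↓-sim [9, 3, 1] end={s7} — reject; 2/2 single-dels accept.
'ba': |S_i|=[9, 5, 1] end={s7} rej; 2/2 del acc.
'1b1': run [9, 3, 2, 1] end={s7} ∉↓L; 3/3 single-dels accept.
4 words, ⪯-incomp.

min(Σ*\↓L) = [1a, 17, ba, 1b1].


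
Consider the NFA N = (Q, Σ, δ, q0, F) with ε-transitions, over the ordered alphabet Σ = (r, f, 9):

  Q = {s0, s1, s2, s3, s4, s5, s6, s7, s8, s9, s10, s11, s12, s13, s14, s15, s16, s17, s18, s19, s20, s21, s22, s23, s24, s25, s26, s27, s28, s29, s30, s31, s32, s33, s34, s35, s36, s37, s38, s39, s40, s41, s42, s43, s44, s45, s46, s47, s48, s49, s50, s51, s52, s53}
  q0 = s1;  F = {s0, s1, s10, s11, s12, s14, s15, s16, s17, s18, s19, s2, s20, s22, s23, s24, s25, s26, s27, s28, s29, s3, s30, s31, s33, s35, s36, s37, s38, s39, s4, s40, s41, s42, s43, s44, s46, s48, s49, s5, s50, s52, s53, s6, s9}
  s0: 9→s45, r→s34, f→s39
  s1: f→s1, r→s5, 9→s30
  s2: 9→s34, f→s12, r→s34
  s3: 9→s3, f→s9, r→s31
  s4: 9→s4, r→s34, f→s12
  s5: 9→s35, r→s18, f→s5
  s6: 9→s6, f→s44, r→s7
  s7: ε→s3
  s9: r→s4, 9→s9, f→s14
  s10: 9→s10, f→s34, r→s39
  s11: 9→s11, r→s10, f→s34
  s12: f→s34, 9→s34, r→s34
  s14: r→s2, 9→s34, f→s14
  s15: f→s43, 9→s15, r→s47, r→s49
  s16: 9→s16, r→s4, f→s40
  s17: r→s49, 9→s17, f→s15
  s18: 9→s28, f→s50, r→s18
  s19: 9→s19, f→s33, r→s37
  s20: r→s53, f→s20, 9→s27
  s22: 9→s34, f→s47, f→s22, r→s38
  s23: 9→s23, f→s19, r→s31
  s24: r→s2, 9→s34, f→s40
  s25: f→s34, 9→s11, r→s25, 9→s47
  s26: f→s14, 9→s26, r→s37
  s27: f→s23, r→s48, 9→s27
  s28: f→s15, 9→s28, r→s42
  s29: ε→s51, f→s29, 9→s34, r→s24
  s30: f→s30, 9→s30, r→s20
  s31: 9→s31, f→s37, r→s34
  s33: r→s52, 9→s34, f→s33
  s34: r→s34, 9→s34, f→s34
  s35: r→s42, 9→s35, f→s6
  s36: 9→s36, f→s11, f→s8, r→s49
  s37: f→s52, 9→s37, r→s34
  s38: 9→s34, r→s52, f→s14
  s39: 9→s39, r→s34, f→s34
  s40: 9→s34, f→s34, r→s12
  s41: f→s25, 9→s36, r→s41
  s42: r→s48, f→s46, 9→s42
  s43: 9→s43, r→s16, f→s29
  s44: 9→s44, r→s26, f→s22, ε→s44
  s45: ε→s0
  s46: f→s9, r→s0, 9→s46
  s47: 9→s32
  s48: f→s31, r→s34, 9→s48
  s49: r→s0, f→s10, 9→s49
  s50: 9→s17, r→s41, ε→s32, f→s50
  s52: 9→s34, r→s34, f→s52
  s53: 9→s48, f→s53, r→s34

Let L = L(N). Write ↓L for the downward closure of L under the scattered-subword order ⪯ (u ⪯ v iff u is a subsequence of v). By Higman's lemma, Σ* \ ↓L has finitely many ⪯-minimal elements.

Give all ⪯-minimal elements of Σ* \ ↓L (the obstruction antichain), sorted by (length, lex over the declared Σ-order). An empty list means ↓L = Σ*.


|Q|=54, |F|=45, |δ|=148 (5 ε).
min D↑ (46 st, q0=0, F={19}): 0:r→1,f→0,9→2 1:r→3,f→1,9→4 2:r→5,f→2,9→2 3:r→3,f→6,9→7 4:r→8,f→9,9→4 5:r→10,f→5,9→11 6:r→12,f→6,9→13 7:r→8,f→14,9→7 8:r→15,f→16,9→8 9:r→17,f→18,9→9 10:r→19,f→10,9→15 11:r→15,f→20,9→11 12:r→12,f→21,9→22 13:r→23,f→14,9→13 14:r→23,f→24,9→14 15:r→19,f→25,9→15 16:r→26,f→27,9→16 17:r→25,f→27,9→17 18:r→28,f→29,9→18 19:r→19,f→19,9→19 20:r→25,f→30,9→20 21:r→21,f→19,9→31 22:r→23,f→31,9→22 23:r→26,f→32,9→23 24:r→33,f→34,9→24 25:r→19,f→35,9→25 26:r→19,f→36,9→26 27:r→37,f→38,9→27 28:r→35,f→38,9→28 29:r→39,f→29,9→19 30:r→35,f→40,9→30 31:r→32,f→19,9→31 32:r→36,f→19,9→32 33:r→37,f→41,9→33 34:r→42,f→34,9→19 35:r→19,f→43,9→35 36:r→19,f→19,9→36 37:r→19,f→44,9→37 38:r→45,f→38,9→19 39:r→43,f→38,9→19 40:r→43,f→40,9→19 41:r→44,f→19,9→19 42:r→45,f→41,9→19 43:r→19,f→43,9→19 44:r→19,f→19,9→19 45:r→19,f→44,9→19 [Hopcroft].
'9rrr': N↓-sim [52, 46, 32, 12, 1] end={s34} — reject; 4/4 single-dels accept.
'rrfrff': N↓-sim [52, 50, 40, 33, 19, 10, 1] end={s34} rej; 6/6 single-dels accept.
'r9fff9': |S_i|=[52, 50, 43, 36, 24, 14, 2] end={s32,s34} ∉↓L; 6/6 deletions ∈↓L.
3 minimals (antichain).

min(Σ*\↓L) = [9rrr, rrfrff, r9fff9].


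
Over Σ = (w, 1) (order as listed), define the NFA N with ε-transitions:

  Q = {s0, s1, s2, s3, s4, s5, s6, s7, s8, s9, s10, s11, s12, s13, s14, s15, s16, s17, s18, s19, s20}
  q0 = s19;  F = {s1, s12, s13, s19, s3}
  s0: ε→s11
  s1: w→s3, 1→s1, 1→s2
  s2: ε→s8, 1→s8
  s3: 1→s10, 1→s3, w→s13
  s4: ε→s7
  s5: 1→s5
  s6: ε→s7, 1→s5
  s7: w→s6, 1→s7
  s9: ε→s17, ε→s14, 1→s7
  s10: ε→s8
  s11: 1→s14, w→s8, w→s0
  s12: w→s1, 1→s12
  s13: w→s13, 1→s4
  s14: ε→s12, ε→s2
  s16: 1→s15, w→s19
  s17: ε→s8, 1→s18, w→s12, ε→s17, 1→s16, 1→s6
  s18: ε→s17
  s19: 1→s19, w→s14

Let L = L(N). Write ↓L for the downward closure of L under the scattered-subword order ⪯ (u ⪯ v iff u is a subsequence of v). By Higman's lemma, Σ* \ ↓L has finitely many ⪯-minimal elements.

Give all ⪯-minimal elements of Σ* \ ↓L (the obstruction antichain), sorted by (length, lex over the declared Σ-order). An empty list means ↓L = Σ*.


A = [wwww1].

|Q|=21, |F|=5, |δ|=39 (12 ε).
min D↑ (6 st, q0=0, F={5}): 0:w→1,1→0 1:w→2,1→1 2:w→3,1→2 3:w→4,1→3 4:w→4,1→5 5:w→5,1→5.
'wwww1': N↓-sim [13, 12, 10, 8, 5, 4] end={s4,s5,s6,s7} ∉↓L; 5/5 single-dels accept.
1 minimals (antichain).


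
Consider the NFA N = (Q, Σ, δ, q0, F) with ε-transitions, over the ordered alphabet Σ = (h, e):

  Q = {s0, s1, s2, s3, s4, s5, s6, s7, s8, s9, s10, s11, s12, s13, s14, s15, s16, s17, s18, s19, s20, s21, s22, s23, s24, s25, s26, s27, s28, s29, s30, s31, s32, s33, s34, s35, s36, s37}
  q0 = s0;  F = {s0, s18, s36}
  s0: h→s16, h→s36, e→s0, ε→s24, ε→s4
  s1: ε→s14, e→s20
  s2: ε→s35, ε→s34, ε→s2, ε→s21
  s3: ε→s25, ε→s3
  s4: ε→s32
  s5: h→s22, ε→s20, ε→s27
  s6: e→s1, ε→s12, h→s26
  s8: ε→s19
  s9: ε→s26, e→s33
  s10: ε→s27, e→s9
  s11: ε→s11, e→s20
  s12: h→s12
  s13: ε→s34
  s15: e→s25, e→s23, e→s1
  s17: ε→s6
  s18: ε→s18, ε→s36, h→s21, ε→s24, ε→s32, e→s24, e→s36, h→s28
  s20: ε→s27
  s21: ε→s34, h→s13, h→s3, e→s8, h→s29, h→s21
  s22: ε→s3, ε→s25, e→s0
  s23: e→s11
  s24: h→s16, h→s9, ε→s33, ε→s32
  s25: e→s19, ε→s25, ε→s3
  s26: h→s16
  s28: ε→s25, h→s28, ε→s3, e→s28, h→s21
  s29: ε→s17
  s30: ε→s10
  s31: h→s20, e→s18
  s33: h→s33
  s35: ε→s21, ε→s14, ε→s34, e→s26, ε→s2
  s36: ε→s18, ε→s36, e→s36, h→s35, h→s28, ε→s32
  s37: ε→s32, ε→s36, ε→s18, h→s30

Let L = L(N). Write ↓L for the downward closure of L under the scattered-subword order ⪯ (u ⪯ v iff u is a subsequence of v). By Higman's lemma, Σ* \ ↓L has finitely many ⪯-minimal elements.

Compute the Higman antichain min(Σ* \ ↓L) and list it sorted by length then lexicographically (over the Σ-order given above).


A = [hh].

|Q|=38, |F|=3, |δ|=85 (45 ε).
min D↑ (3 st, q0=0, F={2}): 0:h→1,e→0 1:h→2,e→1 2:h→2,e→2 [Hopcroft].
'hh': N↓-sim [28, 26, 22] end={s1,s12,s13,s14,s16,s17,s19,s2,s20,s21,s25,s26,…} ∉↓L; 2/2 del acc.
1 words, ⪯-incomp.


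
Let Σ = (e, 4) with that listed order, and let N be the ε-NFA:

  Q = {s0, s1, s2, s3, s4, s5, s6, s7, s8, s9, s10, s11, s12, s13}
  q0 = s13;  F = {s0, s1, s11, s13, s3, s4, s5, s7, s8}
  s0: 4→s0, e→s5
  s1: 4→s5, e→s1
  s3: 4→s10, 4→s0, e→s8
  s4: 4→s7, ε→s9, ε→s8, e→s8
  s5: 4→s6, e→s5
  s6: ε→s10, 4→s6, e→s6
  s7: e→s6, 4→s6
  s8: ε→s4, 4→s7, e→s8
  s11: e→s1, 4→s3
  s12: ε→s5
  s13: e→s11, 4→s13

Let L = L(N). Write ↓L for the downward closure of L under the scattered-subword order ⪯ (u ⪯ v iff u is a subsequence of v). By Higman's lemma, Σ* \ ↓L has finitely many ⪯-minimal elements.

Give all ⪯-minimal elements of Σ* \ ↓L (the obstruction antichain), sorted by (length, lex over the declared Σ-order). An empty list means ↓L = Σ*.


min(Σ*\↓L) = [ee44, e4e4e, e44e4].

|Q|=14, |F|=9, |δ|=26 (5 ε).
min D↑ (9 st, q0=0, F={7}): 0:e→1,4→0 1:e→2,4→3 2:e→2,4→4 3:e→5,4→6 4:e→4,4→7 5:e→5,4→8 6:e→4,4→6 7:e→7,4→7 8:e→7,4→7 (ε-aug+det+¬).
'ee44': N↓-sim [12, 11, 8, 4, 2] end={s10,s6} — reject; 4/4 single-dels accept.
'e4e4e': |S_i|=[12, 11, 9, 7, 3, 2] end={s10,s6} rej; 5/5 del acc.
'e44e4': run [12, 11, 9, 5, 3, 2] end={s10,s6} ∉↓L; 5/5 del acc.
3 obstructions.


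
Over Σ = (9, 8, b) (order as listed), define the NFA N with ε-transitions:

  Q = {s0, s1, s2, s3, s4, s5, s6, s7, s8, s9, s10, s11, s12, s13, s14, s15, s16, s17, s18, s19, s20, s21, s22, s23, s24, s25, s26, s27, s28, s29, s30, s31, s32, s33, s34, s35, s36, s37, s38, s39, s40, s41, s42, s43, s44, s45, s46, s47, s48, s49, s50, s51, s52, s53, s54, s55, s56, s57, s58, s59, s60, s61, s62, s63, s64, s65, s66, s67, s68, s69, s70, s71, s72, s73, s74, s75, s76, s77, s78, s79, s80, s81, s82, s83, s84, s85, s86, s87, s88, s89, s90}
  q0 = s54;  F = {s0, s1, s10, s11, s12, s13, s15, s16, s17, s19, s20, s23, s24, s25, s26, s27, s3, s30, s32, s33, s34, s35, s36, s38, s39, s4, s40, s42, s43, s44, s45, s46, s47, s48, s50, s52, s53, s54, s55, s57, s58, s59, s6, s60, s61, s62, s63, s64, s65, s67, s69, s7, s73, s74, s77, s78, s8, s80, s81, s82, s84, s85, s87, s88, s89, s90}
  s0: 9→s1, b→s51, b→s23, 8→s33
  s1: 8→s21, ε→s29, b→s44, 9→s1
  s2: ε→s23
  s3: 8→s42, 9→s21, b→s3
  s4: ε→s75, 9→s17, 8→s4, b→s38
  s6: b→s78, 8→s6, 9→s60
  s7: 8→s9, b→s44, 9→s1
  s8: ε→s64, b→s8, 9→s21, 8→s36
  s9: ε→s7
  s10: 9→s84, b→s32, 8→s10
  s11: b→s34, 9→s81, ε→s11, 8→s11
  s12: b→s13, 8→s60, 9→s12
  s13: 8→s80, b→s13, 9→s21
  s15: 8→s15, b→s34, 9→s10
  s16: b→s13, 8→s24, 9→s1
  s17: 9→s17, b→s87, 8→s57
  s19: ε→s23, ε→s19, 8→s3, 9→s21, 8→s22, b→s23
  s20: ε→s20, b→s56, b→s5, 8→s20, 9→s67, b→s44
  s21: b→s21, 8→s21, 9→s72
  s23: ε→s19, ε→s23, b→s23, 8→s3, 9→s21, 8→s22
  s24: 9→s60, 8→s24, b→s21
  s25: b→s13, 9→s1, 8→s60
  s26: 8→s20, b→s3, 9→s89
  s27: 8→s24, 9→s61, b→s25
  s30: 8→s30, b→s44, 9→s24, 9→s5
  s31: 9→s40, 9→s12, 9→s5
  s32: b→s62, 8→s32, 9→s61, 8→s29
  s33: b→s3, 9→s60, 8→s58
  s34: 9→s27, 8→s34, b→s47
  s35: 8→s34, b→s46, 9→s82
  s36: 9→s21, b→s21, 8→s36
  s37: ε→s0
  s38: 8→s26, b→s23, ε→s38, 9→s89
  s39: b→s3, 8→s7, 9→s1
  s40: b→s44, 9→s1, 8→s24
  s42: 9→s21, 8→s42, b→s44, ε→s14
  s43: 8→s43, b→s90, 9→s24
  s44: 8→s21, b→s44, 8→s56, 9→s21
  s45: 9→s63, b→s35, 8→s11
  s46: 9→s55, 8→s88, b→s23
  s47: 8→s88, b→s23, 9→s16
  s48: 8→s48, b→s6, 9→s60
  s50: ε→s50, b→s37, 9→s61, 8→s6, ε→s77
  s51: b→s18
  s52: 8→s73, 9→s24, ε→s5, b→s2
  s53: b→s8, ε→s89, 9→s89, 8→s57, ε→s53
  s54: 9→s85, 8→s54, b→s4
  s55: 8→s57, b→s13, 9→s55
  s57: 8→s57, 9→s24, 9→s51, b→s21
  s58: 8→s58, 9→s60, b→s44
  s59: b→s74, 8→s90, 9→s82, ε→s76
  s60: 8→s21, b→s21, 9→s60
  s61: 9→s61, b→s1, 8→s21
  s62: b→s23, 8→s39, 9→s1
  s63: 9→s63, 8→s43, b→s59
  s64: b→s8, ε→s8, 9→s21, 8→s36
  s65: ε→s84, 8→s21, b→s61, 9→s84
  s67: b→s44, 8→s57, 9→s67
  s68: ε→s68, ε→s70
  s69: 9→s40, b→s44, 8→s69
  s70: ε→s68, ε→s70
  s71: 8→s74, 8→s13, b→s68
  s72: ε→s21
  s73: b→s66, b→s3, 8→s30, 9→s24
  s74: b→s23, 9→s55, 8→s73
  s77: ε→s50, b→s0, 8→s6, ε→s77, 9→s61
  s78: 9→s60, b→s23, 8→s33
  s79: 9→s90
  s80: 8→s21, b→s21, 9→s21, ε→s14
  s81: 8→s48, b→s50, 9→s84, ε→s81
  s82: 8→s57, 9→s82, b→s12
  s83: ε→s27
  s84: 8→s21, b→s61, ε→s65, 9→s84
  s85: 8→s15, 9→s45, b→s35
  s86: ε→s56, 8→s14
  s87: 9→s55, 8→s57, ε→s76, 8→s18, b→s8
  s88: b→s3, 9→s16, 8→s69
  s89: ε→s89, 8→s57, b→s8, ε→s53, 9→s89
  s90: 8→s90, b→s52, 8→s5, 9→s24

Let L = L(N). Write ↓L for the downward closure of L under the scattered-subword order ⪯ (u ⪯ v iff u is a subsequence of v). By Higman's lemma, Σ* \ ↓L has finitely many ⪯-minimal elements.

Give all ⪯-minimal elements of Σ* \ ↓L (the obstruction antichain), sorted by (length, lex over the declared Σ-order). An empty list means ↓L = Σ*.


Antichain: [b98b, bbb9, 98998, 99989b, 9b9b88, bb88b8].

|Q|=91, |F|=66, |δ|=259 (37 ε).
min D↑ (62 st, q0=0, F={30}): 0:9→1,8→0,b→2 1:9→3,8→4,b→5 2:9→6,8→2,b→7 3:9→8,8→9,b→5 4:9→10,8→4,b→11 5:9→12,8→11,b→13 6:9→6,8→14,b→15 7:9→16,8→17,b→18 8:9→8,8→19,b→20 9:9→21,8→9,b→11 10:9→22,8→10,b→23 11:9→24,8→11,b→25 12:9→12,8→14,b→26 13:9→27,8→28,b→18 14:9→29,8→14,b→30 15:9→27,8→14,b→31 16:9→16,8→14,b→31 17:9→16,8→32,b→33 18:9→30,8→33,b→18 19:9→29,8→19,b→34 20:9→12,8→34,b→35 21:9→22,8→36,b→37 22:9→22,8→30,b→38 23:9→38,8→23,b→39 24:9→38,8→29,b→40 25:9→41,8→28,b→18 26:9→26,8→42,b→43 27:9→27,8→14,b→43 28:9→41,8→44,b→33 29:9→42,8→29,b→30 30:9→30,8→30,b→30 31:9→30,8→45,b→31 32:9→46,8→32,b→47 33:9→30,8→48,b→33 34:9→29,8→34,b→49 35:9→27,8→50,b→18 36:9→42,8→36,b→51 37:9→38,8→51,b→52 38:9→38,8→30,b→53 39:9→53,8→54,b→18 40:9→53,8→42,b→43 41:9→53,8→29,b→43 42:9→42,8→30,b→30 43:9→30,8→55,b→43 44:9→56,8→44,b→47 45:9→30,8→45,b→30 46:9→46,8→14,b→47 47:9→30,8→30,b→47 48:9→30,8→48,b→47 49:9→29,8→50,b→18 50:9→29,8→57,b→33 51:9→42,8→51,b→58 52:9→53,8→59,b→18 53:9→53,8→30,b→47 54:9→53,8→60,b→33 55:9→30,8→30,b→30 56:9→53,8→29,b→47 57:9→29,8→57,b→47 58:9→42,8→59,b→18 59:9→42,8→61,b→33 60:9→53,8→60,b→47 61:9→42,8→61,b→47 [Hopcroft].
'b98b': run [81, 69, 32, 11, 3] end={s18,s21,s72} ∉↓L; 4/4 del acc.
'bbb9': run [81, 69, 55, 20, 2] end={s21,s72} rej; 4/4 deletions ∈↓L.
'98998': N↓-sim [81, 75, 57, 42, 10, 3] end={s21,s56,s72} rej; 5/5 del acc.
'99989b': run [81, 75, 73, 59, 30, 7, 3] end={s18,s21,s72} ∉↓L; 6/6 deletions ∈↓L.
'9b9b88': |S_i|=[81, 75, 60, 23, 13, 6, 2] end={s21,s72} — reject; 6/6 del acc.
'bb88b8': |S_i|=[81, 69, 55, 38, 24, 6, 3] end={s21,s56,s72} rej; 6/6 single-dels accept.
6 minimals (antichain).


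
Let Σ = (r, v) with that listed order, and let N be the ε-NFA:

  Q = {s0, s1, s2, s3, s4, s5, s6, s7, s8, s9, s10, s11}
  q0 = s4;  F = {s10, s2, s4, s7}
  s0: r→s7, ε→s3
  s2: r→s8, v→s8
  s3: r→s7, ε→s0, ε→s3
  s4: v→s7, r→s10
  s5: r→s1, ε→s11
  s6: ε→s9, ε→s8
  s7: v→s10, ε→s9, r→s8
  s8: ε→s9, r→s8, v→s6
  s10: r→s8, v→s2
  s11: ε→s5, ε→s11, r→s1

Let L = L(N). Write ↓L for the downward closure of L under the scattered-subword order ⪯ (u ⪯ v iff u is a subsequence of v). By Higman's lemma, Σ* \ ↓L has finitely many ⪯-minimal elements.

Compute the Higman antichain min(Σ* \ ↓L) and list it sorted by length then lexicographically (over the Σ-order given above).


|Q|=12, |F|=4, |δ|=24 (10 ε).
min D↑ (5 st, q0=0, F={3}): 0:r→1,v→2 1:r→3,v→4 2:r→3,v→1 3:r→3,v→3 4:r→3,v→3 [Hopcroft].
'rr': N↓-sim [7, 5, 3] end={s6,s8,s9} — reject; 2/2 del acc.
'vr': run [7, 6, 3] end={s6,s8,s9} ∉↓L; 2/2 deletions ∈↓L.
'rvv': |S_i|=[7, 5, 4, 3] end={s6,s8,s9} — reject; 3/3 single-dels accept.
'vvvv': N↓-sim [7, 6, 5, 4, 3] end={s6,s8,s9} ∉↓L; 4/4 del acc.
4 minimals (antichain).

min(Σ*\↓L) = [rr, vr, rvv, vvvv].


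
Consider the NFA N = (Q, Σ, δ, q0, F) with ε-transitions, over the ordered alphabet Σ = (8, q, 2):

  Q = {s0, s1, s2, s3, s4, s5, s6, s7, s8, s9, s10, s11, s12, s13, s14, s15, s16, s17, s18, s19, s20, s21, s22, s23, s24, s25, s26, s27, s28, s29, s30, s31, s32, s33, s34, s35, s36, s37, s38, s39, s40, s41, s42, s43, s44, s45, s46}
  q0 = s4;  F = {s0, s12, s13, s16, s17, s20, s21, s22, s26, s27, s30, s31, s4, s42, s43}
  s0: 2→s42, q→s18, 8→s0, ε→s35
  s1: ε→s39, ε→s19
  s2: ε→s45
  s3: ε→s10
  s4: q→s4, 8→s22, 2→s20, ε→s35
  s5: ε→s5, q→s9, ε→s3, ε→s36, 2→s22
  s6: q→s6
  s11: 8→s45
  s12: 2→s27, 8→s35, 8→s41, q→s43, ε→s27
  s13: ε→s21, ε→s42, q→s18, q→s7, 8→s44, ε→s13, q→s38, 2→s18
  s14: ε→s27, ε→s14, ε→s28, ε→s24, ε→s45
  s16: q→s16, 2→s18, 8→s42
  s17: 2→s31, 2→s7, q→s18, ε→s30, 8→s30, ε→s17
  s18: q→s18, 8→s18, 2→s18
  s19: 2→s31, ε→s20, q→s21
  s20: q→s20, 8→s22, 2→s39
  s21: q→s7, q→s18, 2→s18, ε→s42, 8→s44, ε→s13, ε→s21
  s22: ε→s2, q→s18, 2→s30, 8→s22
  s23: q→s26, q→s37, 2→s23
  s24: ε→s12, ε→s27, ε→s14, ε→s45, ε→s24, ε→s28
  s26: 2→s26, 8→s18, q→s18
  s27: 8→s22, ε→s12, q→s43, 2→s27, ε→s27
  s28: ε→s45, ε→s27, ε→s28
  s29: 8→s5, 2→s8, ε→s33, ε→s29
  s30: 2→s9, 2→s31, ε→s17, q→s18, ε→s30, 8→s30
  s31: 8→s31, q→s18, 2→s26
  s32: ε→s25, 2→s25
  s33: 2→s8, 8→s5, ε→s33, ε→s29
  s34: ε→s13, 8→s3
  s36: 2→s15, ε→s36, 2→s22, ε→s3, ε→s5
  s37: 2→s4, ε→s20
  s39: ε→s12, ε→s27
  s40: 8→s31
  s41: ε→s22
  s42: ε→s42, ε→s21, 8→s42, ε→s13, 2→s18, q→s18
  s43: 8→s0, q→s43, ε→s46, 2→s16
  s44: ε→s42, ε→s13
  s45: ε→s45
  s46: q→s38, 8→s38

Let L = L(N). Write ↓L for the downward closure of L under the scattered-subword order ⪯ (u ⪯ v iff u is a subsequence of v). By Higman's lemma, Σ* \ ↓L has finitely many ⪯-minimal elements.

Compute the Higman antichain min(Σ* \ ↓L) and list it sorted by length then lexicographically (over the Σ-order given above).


A = [8q, 82228, 22q22].

|Q|=47, |F|=15, |δ|=133 (58 ε).
min D↑ (12 st, q0=0, F={3}): 0:8→1,q→0,2→2 1:8→1,q→3,2→4 2:8→1,q→2,2→5 3:8→3,q→3,2→3 4:8→4,q→3,2→6 5:8→1,q→7,2→5 6:8→6,q→3,2→8 7:8→9,q→7,2→10 8:8→3,q→3,2→8 9:8→9,q→3,2→11 10:8→11,q→10,2→3 11:8→11,q→3,2→3 (ε-aug+det+¬).
'8q': run [26, 18, 3] end={s18,s38,s7} rej; 2/2 deletions ∈↓L.
'82228': |S_i|=[26, 18, 12, 5, 2, 1] end={s18} ∉↓L; 5/5 deletions ∈↓L.
'22q22': N↓-sim [26, 25, 24, 12, 8, 1] end={s18} — reject; 5/5 single-dels accept.
3 words, ⪯-incomp.


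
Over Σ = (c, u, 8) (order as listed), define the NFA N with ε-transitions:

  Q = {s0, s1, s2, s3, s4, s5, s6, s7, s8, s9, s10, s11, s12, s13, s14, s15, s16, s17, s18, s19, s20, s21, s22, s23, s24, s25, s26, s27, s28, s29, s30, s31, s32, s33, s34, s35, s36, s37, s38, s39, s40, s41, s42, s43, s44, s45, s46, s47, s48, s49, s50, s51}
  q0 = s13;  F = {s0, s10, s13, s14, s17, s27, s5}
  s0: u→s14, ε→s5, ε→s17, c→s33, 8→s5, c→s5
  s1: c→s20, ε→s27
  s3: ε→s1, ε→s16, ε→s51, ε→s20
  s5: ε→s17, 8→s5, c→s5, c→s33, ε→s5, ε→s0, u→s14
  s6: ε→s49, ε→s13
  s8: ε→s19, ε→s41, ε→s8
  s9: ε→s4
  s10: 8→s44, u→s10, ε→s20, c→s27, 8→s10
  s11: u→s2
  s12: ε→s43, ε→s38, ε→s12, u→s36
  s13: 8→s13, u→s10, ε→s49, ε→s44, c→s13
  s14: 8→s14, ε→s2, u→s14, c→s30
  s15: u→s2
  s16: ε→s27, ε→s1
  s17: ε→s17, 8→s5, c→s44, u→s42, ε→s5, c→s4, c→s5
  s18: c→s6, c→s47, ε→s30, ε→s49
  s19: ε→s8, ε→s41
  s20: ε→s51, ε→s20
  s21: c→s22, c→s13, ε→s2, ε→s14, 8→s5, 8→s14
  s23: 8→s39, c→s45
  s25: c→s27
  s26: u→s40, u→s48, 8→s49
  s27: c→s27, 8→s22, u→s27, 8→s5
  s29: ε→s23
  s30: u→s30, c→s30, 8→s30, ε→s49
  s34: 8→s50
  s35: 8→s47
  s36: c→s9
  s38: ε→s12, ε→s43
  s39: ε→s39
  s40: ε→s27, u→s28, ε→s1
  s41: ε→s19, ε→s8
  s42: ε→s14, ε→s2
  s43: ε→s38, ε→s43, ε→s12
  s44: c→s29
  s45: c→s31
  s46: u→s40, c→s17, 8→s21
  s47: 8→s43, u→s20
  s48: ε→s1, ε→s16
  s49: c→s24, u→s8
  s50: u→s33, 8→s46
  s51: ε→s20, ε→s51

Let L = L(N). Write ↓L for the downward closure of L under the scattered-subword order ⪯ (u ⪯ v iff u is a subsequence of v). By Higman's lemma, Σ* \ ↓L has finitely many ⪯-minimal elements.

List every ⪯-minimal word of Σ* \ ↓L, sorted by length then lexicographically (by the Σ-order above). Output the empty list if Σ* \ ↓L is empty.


|Q|=52, |F|=7, |δ|=114 (53 ε).
min D↑ (6 st, q0=0, F={5}): 0:c→0,u→1,8→0 1:c→2,u→1,8→1 2:c→2,u→2,8→3 3:c→3,u→4,8→3 4:c→5,u→4,8→4 5:c→5,u→5,8→5 (ε-aug+det+¬).
'uc8uc': N↓-sim [26, 25, 22, 21, 9, 6] end={s19,s24,s30,s41,s49,s8} rej; 5/5 deletions ∈↓L.
1 minimals (antichain).

min(Σ*\↓L) = [uc8uc].


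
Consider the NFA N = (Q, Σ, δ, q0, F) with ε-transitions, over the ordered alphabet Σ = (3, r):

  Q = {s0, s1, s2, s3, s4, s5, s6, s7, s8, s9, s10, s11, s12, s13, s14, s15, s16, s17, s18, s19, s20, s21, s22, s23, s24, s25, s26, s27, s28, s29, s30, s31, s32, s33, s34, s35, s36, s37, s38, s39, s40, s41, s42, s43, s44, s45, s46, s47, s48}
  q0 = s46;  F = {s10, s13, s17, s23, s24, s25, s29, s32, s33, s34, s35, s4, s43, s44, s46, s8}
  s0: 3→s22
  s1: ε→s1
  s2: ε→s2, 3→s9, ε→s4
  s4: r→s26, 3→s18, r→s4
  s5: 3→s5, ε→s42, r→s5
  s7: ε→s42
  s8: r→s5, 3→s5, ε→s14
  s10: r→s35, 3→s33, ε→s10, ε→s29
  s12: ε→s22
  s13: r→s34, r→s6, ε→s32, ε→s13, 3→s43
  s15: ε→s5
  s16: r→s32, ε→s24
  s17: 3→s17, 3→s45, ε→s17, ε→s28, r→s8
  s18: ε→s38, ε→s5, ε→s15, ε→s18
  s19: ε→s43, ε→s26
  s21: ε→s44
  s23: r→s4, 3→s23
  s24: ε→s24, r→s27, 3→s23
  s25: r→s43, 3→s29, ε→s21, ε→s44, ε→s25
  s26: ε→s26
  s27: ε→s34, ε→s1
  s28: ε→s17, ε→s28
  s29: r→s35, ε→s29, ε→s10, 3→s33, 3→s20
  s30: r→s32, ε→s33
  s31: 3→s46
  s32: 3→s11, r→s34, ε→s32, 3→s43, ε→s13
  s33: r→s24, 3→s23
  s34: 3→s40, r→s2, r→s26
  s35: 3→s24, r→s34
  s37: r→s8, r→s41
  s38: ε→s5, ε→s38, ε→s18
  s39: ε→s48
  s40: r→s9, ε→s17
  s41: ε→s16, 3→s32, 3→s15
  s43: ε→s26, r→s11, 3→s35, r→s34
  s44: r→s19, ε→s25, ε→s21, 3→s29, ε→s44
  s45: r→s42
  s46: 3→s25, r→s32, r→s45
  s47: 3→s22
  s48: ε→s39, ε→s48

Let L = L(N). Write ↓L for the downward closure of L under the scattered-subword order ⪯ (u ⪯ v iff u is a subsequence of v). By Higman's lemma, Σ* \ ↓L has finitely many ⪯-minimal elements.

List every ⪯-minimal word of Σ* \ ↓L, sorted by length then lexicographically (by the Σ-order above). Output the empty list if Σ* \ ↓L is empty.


|Q|=49, |F|=16, |δ|=102 (48 ε).
min D↑ (14 st, q0=0, F={13}): 0:3→1,r→2 1:3→3,r→4 2:3→4,r→5 3:3→6,r→7 4:3→7,r→5 5:3→8,r→9 6:3→10,r→11 7:3→11,r→5 8:3→8,r→12 9:3→13,r→9 10:3→10,r→9 11:3→10,r→5 12:3→13,r→13 13:3→13,r→13.
'rrr3': |S_i|=[35, 27, 20, 11, 6] end={s15,s18,s38,s42,s5,s9} rej; 4/4 del acc.
'rr3rr': run [35, 27, 20, 12, 5, 2] end={s42,s5} — reject; 5/5 single-dels accept.
'3333r3': N↓-sim [35, 31, 25, 22, 15, 10, 5] end={s15,s18,s38,s42,s5} — reject; 6/6 single-dels accept.
3 words, ⪯-incomp.

min(Σ*\↓L) = [rrr3, rr3rr, 3333r3].


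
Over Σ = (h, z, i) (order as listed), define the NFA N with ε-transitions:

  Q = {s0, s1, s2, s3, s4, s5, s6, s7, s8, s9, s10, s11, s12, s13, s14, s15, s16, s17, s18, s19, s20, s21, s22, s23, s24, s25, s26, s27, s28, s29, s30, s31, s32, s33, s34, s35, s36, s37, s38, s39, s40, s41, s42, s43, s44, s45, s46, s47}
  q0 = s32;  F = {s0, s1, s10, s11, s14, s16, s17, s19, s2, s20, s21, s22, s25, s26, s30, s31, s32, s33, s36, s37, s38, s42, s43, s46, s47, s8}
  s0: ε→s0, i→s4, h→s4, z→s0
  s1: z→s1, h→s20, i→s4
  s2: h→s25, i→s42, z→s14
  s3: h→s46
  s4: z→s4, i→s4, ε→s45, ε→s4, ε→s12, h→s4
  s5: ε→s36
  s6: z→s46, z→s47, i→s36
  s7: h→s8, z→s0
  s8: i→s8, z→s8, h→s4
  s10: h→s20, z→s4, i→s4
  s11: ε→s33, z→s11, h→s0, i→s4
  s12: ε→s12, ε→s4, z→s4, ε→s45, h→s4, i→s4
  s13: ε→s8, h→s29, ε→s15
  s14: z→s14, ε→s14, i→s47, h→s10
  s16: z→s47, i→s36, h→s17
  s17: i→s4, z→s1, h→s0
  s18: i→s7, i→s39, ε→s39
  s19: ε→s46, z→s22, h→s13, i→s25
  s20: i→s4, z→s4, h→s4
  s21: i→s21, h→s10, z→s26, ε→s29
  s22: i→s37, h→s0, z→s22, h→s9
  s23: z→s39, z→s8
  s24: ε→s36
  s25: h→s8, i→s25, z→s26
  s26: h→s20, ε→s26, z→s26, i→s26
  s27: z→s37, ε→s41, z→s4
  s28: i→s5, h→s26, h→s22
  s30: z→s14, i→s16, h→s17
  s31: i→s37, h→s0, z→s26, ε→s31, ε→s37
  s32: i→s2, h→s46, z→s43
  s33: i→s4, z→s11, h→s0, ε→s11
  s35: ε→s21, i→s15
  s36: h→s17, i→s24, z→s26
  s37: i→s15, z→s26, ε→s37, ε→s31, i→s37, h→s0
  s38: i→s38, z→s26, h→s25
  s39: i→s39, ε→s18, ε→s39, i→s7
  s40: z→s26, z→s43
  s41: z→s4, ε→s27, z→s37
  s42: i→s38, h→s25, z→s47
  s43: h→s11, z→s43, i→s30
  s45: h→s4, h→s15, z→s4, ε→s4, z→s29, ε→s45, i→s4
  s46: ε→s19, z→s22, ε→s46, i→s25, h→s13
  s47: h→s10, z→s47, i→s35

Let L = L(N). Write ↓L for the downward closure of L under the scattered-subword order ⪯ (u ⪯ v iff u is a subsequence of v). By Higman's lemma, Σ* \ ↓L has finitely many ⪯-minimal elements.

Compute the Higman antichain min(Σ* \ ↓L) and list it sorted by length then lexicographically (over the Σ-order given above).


|Q|=48, |F|=26, |δ|=145 (31 ε).
min D↑ (24 st, q0=0, F={11}): 0:h→1,z→2,i→3 1:h→4,z→5,i→6 2:h→7,z→2,i→8 3:h→6,z→9,i→10 4:h→11,z→4,i→4 5:h→12,z→5,i→13 6:h→4,z→14,i→6 7:h→12,z→7,i→11 8:h→15,z→9,i→16 9:h→17,z→9,i→18 10:h→6,z→18,i→19 11:h→11,z→11,i→11 12:h→11,z→12,i→11 13:h→12,z→14,i→13 14:h→20,z→14,i→14 15:h→12,z→21,i→11 16:h→15,z→18,i→22 17:h→20,z→11,i→11 18:h→17,z→18,i→23 19:h→6,z→14,i→19 20:h→11,z→11,i→11 21:h→20,z→21,i→11 22:h→15,z→14,i→22 23:h→17,z→14,i→23 [Hopcroft].
'hhh': |S_i|=[35, 22, 10, 5] end={s12,s15,s29,s4,s45} rej; 3/3 single-dels accept.
'zhi': run [35, 27, 13, 5] end={s12,s15,s29,s4,s45} — reject; 3/3 single-dels accept.
'izhz': run [35, 26, 15, 7, 5] end={s12,s15,s29,s4,s45} rej; 4/4 deletions ∈↓L.
'iiizhh': |S_i|=[35, 26, 23, 20, 10, 6, 5] end={s12,s15,s29,s4,s45} ∉↓L; 6/6 del acc.
4 obstructions.

min(Σ*\↓L) = [hhh, zhi, izhz, iiizhh].


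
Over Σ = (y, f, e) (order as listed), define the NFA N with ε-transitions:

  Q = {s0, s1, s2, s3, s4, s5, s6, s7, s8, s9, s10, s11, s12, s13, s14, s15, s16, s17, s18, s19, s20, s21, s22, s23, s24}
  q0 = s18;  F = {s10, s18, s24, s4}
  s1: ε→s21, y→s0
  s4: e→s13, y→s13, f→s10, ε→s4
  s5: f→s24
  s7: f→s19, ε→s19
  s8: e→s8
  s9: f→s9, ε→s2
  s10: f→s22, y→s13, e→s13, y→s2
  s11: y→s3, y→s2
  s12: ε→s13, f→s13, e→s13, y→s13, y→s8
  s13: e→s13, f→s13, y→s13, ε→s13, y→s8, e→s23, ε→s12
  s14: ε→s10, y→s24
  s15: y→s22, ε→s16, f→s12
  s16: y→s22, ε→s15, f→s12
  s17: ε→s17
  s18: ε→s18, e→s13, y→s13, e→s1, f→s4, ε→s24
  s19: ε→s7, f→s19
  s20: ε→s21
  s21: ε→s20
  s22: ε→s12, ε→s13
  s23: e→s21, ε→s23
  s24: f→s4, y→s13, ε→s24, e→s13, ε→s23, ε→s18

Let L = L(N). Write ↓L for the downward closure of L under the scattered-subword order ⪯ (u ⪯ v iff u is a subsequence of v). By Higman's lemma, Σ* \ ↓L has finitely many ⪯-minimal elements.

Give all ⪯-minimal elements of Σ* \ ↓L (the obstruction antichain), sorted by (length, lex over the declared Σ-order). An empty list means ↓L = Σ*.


|Q|=25, |F|=4, |δ|=59 (22 ε).
min D↑ (4 st, q0=0, F={1}): 0:y→1,f→2,e→1 1:y→1,f→1,e→1 2:y→1,f→3,e→1 3:y→1,f→1,e→1 [Hopcroft].
'y': N↓-sim [14, 8] end={s0,s12,s13,s2,s20,s21,s23,s8} — reject; 1/1 del acc.
'e': |S_i|=[14, 8] end={s0,s1,s12,s13,s20,s21,s23,s8} — reject; 1/1 deletions ∈↓L.
'fff': |S_i|=[14, 10, 9, 7] end={s12,s13,s20,s21,s22,s23,s8} — reject; 3/3 single-dels accept.
3 minimals (antichain).

min(Σ*\↓L) = [y, e, fff].
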